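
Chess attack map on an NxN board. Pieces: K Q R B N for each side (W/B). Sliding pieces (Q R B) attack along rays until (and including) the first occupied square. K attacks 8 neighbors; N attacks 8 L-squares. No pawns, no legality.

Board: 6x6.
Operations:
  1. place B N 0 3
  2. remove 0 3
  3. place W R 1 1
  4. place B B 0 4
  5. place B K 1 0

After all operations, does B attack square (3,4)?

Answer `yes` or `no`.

Answer: no

Derivation:
Op 1: place BN@(0,3)
Op 2: remove (0,3)
Op 3: place WR@(1,1)
Op 4: place BB@(0,4)
Op 5: place BK@(1,0)
Per-piece attacks for B:
  BB@(0,4): attacks (1,5) (1,3) (2,2) (3,1) (4,0)
  BK@(1,0): attacks (1,1) (2,0) (0,0) (2,1) (0,1)
B attacks (3,4): no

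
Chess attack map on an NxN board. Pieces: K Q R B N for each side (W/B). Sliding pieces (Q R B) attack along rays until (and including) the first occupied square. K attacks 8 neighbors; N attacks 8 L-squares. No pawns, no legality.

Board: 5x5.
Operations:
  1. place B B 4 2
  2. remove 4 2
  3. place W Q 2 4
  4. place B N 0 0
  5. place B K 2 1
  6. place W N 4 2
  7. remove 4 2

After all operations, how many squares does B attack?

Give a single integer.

Answer: 9

Derivation:
Op 1: place BB@(4,2)
Op 2: remove (4,2)
Op 3: place WQ@(2,4)
Op 4: place BN@(0,0)
Op 5: place BK@(2,1)
Op 6: place WN@(4,2)
Op 7: remove (4,2)
Per-piece attacks for B:
  BN@(0,0): attacks (1,2) (2,1)
  BK@(2,1): attacks (2,2) (2,0) (3,1) (1,1) (3,2) (3,0) (1,2) (1,0)
Union (9 distinct): (1,0) (1,1) (1,2) (2,0) (2,1) (2,2) (3,0) (3,1) (3,2)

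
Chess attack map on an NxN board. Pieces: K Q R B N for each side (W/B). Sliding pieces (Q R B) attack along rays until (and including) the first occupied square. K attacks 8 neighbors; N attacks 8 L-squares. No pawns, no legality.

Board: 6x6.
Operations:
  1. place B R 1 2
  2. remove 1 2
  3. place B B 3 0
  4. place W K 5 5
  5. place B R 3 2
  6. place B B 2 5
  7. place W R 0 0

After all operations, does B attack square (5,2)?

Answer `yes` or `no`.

Answer: yes

Derivation:
Op 1: place BR@(1,2)
Op 2: remove (1,2)
Op 3: place BB@(3,0)
Op 4: place WK@(5,5)
Op 5: place BR@(3,2)
Op 6: place BB@(2,5)
Op 7: place WR@(0,0)
Per-piece attacks for B:
  BB@(2,5): attacks (3,4) (4,3) (5,2) (1,4) (0,3)
  BB@(3,0): attacks (4,1) (5,2) (2,1) (1,2) (0,3)
  BR@(3,2): attacks (3,3) (3,4) (3,5) (3,1) (3,0) (4,2) (5,2) (2,2) (1,2) (0,2) [ray(0,-1) blocked at (3,0)]
B attacks (5,2): yes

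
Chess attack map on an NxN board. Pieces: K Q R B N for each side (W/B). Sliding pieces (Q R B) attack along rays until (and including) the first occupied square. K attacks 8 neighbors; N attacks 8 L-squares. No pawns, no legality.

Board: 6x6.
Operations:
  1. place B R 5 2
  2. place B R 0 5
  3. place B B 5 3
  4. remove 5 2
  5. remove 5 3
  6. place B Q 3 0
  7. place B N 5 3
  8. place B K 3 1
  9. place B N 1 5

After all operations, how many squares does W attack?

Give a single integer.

Op 1: place BR@(5,2)
Op 2: place BR@(0,5)
Op 3: place BB@(5,3)
Op 4: remove (5,2)
Op 5: remove (5,3)
Op 6: place BQ@(3,0)
Op 7: place BN@(5,3)
Op 8: place BK@(3,1)
Op 9: place BN@(1,5)
Per-piece attacks for W:
Union (0 distinct): (none)

Answer: 0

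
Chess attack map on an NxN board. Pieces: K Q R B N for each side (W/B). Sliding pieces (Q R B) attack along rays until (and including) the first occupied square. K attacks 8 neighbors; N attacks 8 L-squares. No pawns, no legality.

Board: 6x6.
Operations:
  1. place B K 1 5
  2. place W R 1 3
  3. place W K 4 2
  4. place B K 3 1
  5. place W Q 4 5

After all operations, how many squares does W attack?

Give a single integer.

Op 1: place BK@(1,5)
Op 2: place WR@(1,3)
Op 3: place WK@(4,2)
Op 4: place BK@(3,1)
Op 5: place WQ@(4,5)
Per-piece attacks for W:
  WR@(1,3): attacks (1,4) (1,5) (1,2) (1,1) (1,0) (2,3) (3,3) (4,3) (5,3) (0,3) [ray(0,1) blocked at (1,5)]
  WK@(4,2): attacks (4,3) (4,1) (5,2) (3,2) (5,3) (5,1) (3,3) (3,1)
  WQ@(4,5): attacks (4,4) (4,3) (4,2) (5,5) (3,5) (2,5) (1,5) (5,4) (3,4) (2,3) (1,2) (0,1) [ray(0,-1) blocked at (4,2); ray(-1,0) blocked at (1,5)]
Union (23 distinct): (0,1) (0,3) (1,0) (1,1) (1,2) (1,4) (1,5) (2,3) (2,5) (3,1) (3,2) (3,3) (3,4) (3,5) (4,1) (4,2) (4,3) (4,4) (5,1) (5,2) (5,3) (5,4) (5,5)

Answer: 23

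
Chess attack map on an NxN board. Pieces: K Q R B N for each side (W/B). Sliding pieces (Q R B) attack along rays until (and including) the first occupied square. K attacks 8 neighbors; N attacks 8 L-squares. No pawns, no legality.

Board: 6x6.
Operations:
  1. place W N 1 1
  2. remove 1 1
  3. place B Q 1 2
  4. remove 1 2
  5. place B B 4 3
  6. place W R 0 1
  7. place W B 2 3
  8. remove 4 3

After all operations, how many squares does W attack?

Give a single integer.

Op 1: place WN@(1,1)
Op 2: remove (1,1)
Op 3: place BQ@(1,2)
Op 4: remove (1,2)
Op 5: place BB@(4,3)
Op 6: place WR@(0,1)
Op 7: place WB@(2,3)
Op 8: remove (4,3)
Per-piece attacks for W:
  WR@(0,1): attacks (0,2) (0,3) (0,4) (0,5) (0,0) (1,1) (2,1) (3,1) (4,1) (5,1)
  WB@(2,3): attacks (3,4) (4,5) (3,2) (4,1) (5,0) (1,4) (0,5) (1,2) (0,1) [ray(-1,-1) blocked at (0,1)]
Union (17 distinct): (0,0) (0,1) (0,2) (0,3) (0,4) (0,5) (1,1) (1,2) (1,4) (2,1) (3,1) (3,2) (3,4) (4,1) (4,5) (5,0) (5,1)

Answer: 17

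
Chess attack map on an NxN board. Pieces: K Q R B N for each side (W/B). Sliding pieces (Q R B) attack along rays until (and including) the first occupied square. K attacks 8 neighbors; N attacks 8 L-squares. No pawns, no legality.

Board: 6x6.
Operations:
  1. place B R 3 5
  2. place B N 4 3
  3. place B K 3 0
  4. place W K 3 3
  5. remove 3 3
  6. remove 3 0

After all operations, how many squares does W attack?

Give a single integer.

Answer: 0

Derivation:
Op 1: place BR@(3,5)
Op 2: place BN@(4,3)
Op 3: place BK@(3,0)
Op 4: place WK@(3,3)
Op 5: remove (3,3)
Op 6: remove (3,0)
Per-piece attacks for W:
Union (0 distinct): (none)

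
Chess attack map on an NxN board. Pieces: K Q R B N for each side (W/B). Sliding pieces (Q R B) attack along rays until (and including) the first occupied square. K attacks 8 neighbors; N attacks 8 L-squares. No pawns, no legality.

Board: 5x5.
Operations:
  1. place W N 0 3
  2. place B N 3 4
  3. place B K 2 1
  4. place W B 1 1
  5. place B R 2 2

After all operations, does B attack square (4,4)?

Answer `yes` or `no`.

Answer: no

Derivation:
Op 1: place WN@(0,3)
Op 2: place BN@(3,4)
Op 3: place BK@(2,1)
Op 4: place WB@(1,1)
Op 5: place BR@(2,2)
Per-piece attacks for B:
  BK@(2,1): attacks (2,2) (2,0) (3,1) (1,1) (3,2) (3,0) (1,2) (1,0)
  BR@(2,2): attacks (2,3) (2,4) (2,1) (3,2) (4,2) (1,2) (0,2) [ray(0,-1) blocked at (2,1)]
  BN@(3,4): attacks (4,2) (2,2) (1,3)
B attacks (4,4): no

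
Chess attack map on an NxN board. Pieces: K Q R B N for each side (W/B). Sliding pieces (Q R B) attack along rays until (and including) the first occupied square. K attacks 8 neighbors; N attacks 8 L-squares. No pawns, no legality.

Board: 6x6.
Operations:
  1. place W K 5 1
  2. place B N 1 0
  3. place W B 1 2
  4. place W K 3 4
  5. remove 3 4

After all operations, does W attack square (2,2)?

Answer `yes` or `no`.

Op 1: place WK@(5,1)
Op 2: place BN@(1,0)
Op 3: place WB@(1,2)
Op 4: place WK@(3,4)
Op 5: remove (3,4)
Per-piece attacks for W:
  WB@(1,2): attacks (2,3) (3,4) (4,5) (2,1) (3,0) (0,3) (0,1)
  WK@(5,1): attacks (5,2) (5,0) (4,1) (4,2) (4,0)
W attacks (2,2): no

Answer: no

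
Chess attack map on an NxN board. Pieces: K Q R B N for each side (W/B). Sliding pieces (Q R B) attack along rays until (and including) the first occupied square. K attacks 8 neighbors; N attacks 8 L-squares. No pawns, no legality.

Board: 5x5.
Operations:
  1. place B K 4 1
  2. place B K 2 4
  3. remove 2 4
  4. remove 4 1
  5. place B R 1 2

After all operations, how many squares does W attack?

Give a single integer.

Answer: 0

Derivation:
Op 1: place BK@(4,1)
Op 2: place BK@(2,4)
Op 3: remove (2,4)
Op 4: remove (4,1)
Op 5: place BR@(1,2)
Per-piece attacks for W:
Union (0 distinct): (none)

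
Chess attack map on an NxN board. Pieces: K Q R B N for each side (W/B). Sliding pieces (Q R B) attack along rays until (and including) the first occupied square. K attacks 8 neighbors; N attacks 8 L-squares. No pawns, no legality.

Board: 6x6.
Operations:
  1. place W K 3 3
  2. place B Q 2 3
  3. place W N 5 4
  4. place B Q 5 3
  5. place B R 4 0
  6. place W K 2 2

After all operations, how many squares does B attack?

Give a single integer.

Op 1: place WK@(3,3)
Op 2: place BQ@(2,3)
Op 3: place WN@(5,4)
Op 4: place BQ@(5,3)
Op 5: place BR@(4,0)
Op 6: place WK@(2,2)
Per-piece attacks for B:
  BQ@(2,3): attacks (2,4) (2,5) (2,2) (3,3) (1,3) (0,3) (3,4) (4,5) (3,2) (4,1) (5,0) (1,4) (0,5) (1,2) (0,1) [ray(0,-1) blocked at (2,2); ray(1,0) blocked at (3,3)]
  BR@(4,0): attacks (4,1) (4,2) (4,3) (4,4) (4,5) (5,0) (3,0) (2,0) (1,0) (0,0)
  BQ@(5,3): attacks (5,4) (5,2) (5,1) (5,0) (4,3) (3,3) (4,4) (3,5) (4,2) (3,1) (2,0) [ray(0,1) blocked at (5,4); ray(-1,0) blocked at (3,3)]
Union (27 distinct): (0,0) (0,1) (0,3) (0,5) (1,0) (1,2) (1,3) (1,4) (2,0) (2,2) (2,4) (2,5) (3,0) (3,1) (3,2) (3,3) (3,4) (3,5) (4,1) (4,2) (4,3) (4,4) (4,5) (5,0) (5,1) (5,2) (5,4)

Answer: 27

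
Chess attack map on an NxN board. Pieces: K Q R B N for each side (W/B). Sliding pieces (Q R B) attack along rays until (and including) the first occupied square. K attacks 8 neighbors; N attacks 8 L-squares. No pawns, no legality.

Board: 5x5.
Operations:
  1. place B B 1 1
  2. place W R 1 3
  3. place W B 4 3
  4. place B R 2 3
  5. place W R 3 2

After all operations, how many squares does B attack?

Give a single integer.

Op 1: place BB@(1,1)
Op 2: place WR@(1,3)
Op 3: place WB@(4,3)
Op 4: place BR@(2,3)
Op 5: place WR@(3,2)
Per-piece attacks for B:
  BB@(1,1): attacks (2,2) (3,3) (4,4) (2,0) (0,2) (0,0)
  BR@(2,3): attacks (2,4) (2,2) (2,1) (2,0) (3,3) (4,3) (1,3) [ray(1,0) blocked at (4,3); ray(-1,0) blocked at (1,3)]
Union (10 distinct): (0,0) (0,2) (1,3) (2,0) (2,1) (2,2) (2,4) (3,3) (4,3) (4,4)

Answer: 10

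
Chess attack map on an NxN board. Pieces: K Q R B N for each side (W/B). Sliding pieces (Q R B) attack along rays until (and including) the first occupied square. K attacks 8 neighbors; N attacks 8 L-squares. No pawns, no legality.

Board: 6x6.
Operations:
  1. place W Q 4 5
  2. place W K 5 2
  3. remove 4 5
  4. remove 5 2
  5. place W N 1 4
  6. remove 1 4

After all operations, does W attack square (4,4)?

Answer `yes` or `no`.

Op 1: place WQ@(4,5)
Op 2: place WK@(5,2)
Op 3: remove (4,5)
Op 4: remove (5,2)
Op 5: place WN@(1,4)
Op 6: remove (1,4)
Per-piece attacks for W:
W attacks (4,4): no

Answer: no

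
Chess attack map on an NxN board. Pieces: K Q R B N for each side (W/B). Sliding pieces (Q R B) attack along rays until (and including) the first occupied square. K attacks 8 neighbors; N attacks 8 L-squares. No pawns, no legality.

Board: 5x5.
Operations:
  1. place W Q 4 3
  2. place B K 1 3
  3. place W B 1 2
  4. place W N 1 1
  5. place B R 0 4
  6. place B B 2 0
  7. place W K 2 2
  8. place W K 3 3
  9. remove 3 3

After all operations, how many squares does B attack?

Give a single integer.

Op 1: place WQ@(4,3)
Op 2: place BK@(1,3)
Op 3: place WB@(1,2)
Op 4: place WN@(1,1)
Op 5: place BR@(0,4)
Op 6: place BB@(2,0)
Op 7: place WK@(2,2)
Op 8: place WK@(3,3)
Op 9: remove (3,3)
Per-piece attacks for B:
  BR@(0,4): attacks (0,3) (0,2) (0,1) (0,0) (1,4) (2,4) (3,4) (4,4)
  BK@(1,3): attacks (1,4) (1,2) (2,3) (0,3) (2,4) (2,2) (0,4) (0,2)
  BB@(2,0): attacks (3,1) (4,2) (1,1) [ray(-1,1) blocked at (1,1)]
Union (15 distinct): (0,0) (0,1) (0,2) (0,3) (0,4) (1,1) (1,2) (1,4) (2,2) (2,3) (2,4) (3,1) (3,4) (4,2) (4,4)

Answer: 15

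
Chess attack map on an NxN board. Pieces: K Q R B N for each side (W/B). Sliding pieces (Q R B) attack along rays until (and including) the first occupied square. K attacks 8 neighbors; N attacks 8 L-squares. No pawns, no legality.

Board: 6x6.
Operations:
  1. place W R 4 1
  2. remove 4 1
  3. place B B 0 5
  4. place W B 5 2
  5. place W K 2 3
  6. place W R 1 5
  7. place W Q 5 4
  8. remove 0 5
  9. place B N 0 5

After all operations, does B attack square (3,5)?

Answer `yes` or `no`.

Answer: no

Derivation:
Op 1: place WR@(4,1)
Op 2: remove (4,1)
Op 3: place BB@(0,5)
Op 4: place WB@(5,2)
Op 5: place WK@(2,3)
Op 6: place WR@(1,5)
Op 7: place WQ@(5,4)
Op 8: remove (0,5)
Op 9: place BN@(0,5)
Per-piece attacks for B:
  BN@(0,5): attacks (1,3) (2,4)
B attacks (3,5): no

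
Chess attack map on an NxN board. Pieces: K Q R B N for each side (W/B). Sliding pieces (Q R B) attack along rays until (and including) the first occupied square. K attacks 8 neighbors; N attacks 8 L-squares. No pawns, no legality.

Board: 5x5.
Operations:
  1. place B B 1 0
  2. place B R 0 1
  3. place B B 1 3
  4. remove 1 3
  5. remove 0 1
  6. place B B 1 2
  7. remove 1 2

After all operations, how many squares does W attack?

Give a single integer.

Answer: 0

Derivation:
Op 1: place BB@(1,0)
Op 2: place BR@(0,1)
Op 3: place BB@(1,3)
Op 4: remove (1,3)
Op 5: remove (0,1)
Op 6: place BB@(1,2)
Op 7: remove (1,2)
Per-piece attacks for W:
Union (0 distinct): (none)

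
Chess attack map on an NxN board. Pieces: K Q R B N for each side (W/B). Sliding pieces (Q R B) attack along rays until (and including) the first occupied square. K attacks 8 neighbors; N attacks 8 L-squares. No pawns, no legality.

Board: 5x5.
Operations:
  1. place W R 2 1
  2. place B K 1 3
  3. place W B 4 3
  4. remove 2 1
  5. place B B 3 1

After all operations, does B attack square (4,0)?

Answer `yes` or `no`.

Answer: yes

Derivation:
Op 1: place WR@(2,1)
Op 2: place BK@(1,3)
Op 3: place WB@(4,3)
Op 4: remove (2,1)
Op 5: place BB@(3,1)
Per-piece attacks for B:
  BK@(1,3): attacks (1,4) (1,2) (2,3) (0,3) (2,4) (2,2) (0,4) (0,2)
  BB@(3,1): attacks (4,2) (4,0) (2,2) (1,3) (2,0) [ray(-1,1) blocked at (1,3)]
B attacks (4,0): yes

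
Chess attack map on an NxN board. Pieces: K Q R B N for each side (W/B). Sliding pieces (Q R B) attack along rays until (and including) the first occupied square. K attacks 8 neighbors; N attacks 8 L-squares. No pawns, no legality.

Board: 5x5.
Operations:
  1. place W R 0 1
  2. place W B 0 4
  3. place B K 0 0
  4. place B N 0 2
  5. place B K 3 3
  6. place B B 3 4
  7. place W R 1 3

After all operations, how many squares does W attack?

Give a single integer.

Op 1: place WR@(0,1)
Op 2: place WB@(0,4)
Op 3: place BK@(0,0)
Op 4: place BN@(0,2)
Op 5: place BK@(3,3)
Op 6: place BB@(3,4)
Op 7: place WR@(1,3)
Per-piece attacks for W:
  WR@(0,1): attacks (0,2) (0,0) (1,1) (2,1) (3,1) (4,1) [ray(0,1) blocked at (0,2); ray(0,-1) blocked at (0,0)]
  WB@(0,4): attacks (1,3) [ray(1,-1) blocked at (1,3)]
  WR@(1,3): attacks (1,4) (1,2) (1,1) (1,0) (2,3) (3,3) (0,3) [ray(1,0) blocked at (3,3)]
Union (13 distinct): (0,0) (0,2) (0,3) (1,0) (1,1) (1,2) (1,3) (1,4) (2,1) (2,3) (3,1) (3,3) (4,1)

Answer: 13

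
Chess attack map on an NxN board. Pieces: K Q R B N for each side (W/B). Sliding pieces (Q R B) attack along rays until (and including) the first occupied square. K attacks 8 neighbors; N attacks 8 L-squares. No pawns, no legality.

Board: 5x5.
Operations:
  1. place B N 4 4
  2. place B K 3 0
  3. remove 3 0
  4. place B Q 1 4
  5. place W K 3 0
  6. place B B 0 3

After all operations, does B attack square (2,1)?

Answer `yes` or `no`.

Answer: yes

Derivation:
Op 1: place BN@(4,4)
Op 2: place BK@(3,0)
Op 3: remove (3,0)
Op 4: place BQ@(1,4)
Op 5: place WK@(3,0)
Op 6: place BB@(0,3)
Per-piece attacks for B:
  BB@(0,3): attacks (1,4) (1,2) (2,1) (3,0) [ray(1,1) blocked at (1,4); ray(1,-1) blocked at (3,0)]
  BQ@(1,4): attacks (1,3) (1,2) (1,1) (1,0) (2,4) (3,4) (4,4) (0,4) (2,3) (3,2) (4,1) (0,3) [ray(1,0) blocked at (4,4); ray(-1,-1) blocked at (0,3)]
  BN@(4,4): attacks (3,2) (2,3)
B attacks (2,1): yes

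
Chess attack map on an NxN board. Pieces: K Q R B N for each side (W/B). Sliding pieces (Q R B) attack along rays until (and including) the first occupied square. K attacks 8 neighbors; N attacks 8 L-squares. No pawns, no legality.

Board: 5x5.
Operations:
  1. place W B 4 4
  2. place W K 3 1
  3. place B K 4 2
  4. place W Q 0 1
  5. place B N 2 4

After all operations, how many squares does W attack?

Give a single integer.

Op 1: place WB@(4,4)
Op 2: place WK@(3,1)
Op 3: place BK@(4,2)
Op 4: place WQ@(0,1)
Op 5: place BN@(2,4)
Per-piece attacks for W:
  WQ@(0,1): attacks (0,2) (0,3) (0,4) (0,0) (1,1) (2,1) (3,1) (1,2) (2,3) (3,4) (1,0) [ray(1,0) blocked at (3,1)]
  WK@(3,1): attacks (3,2) (3,0) (4,1) (2,1) (4,2) (4,0) (2,2) (2,0)
  WB@(4,4): attacks (3,3) (2,2) (1,1) (0,0)
Union (19 distinct): (0,0) (0,2) (0,3) (0,4) (1,0) (1,1) (1,2) (2,0) (2,1) (2,2) (2,3) (3,0) (3,1) (3,2) (3,3) (3,4) (4,0) (4,1) (4,2)

Answer: 19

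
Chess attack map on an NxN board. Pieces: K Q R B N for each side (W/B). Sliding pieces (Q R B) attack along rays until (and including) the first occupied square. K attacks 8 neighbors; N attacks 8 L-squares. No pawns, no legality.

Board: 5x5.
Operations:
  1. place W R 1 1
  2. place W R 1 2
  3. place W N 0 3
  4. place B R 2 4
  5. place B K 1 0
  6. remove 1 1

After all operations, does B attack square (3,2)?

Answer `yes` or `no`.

Answer: no

Derivation:
Op 1: place WR@(1,1)
Op 2: place WR@(1,2)
Op 3: place WN@(0,3)
Op 4: place BR@(2,4)
Op 5: place BK@(1,0)
Op 6: remove (1,1)
Per-piece attacks for B:
  BK@(1,0): attacks (1,1) (2,0) (0,0) (2,1) (0,1)
  BR@(2,4): attacks (2,3) (2,2) (2,1) (2,0) (3,4) (4,4) (1,4) (0,4)
B attacks (3,2): no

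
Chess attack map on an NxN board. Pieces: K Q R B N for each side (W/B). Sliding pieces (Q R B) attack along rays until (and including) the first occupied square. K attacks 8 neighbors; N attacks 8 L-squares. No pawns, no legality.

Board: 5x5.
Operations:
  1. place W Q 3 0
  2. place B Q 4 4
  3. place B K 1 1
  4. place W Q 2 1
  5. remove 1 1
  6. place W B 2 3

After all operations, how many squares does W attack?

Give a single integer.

Op 1: place WQ@(3,0)
Op 2: place BQ@(4,4)
Op 3: place BK@(1,1)
Op 4: place WQ@(2,1)
Op 5: remove (1,1)
Op 6: place WB@(2,3)
Per-piece attacks for W:
  WQ@(2,1): attacks (2,2) (2,3) (2,0) (3,1) (4,1) (1,1) (0,1) (3,2) (4,3) (3,0) (1,2) (0,3) (1,0) [ray(0,1) blocked at (2,3); ray(1,-1) blocked at (3,0)]
  WB@(2,3): attacks (3,4) (3,2) (4,1) (1,4) (1,2) (0,1)
  WQ@(3,0): attacks (3,1) (3,2) (3,3) (3,4) (4,0) (2,0) (1,0) (0,0) (4,1) (2,1) [ray(-1,1) blocked at (2,1)]
Union (19 distinct): (0,0) (0,1) (0,3) (1,0) (1,1) (1,2) (1,4) (2,0) (2,1) (2,2) (2,3) (3,0) (3,1) (3,2) (3,3) (3,4) (4,0) (4,1) (4,3)

Answer: 19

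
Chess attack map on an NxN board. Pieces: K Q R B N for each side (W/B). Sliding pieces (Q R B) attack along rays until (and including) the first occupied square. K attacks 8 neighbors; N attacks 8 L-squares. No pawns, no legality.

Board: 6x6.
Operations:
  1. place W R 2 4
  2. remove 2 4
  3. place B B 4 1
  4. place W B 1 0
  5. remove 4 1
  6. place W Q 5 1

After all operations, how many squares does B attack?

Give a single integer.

Op 1: place WR@(2,4)
Op 2: remove (2,4)
Op 3: place BB@(4,1)
Op 4: place WB@(1,0)
Op 5: remove (4,1)
Op 6: place WQ@(5,1)
Per-piece attacks for B:
Union (0 distinct): (none)

Answer: 0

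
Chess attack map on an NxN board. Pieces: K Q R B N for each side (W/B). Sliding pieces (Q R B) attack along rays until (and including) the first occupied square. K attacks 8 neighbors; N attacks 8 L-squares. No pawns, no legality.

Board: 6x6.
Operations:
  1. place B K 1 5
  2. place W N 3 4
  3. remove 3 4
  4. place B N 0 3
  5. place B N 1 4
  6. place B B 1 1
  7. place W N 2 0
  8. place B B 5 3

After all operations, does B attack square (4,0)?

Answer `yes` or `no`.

Op 1: place BK@(1,5)
Op 2: place WN@(3,4)
Op 3: remove (3,4)
Op 4: place BN@(0,3)
Op 5: place BN@(1,4)
Op 6: place BB@(1,1)
Op 7: place WN@(2,0)
Op 8: place BB@(5,3)
Per-piece attacks for B:
  BN@(0,3): attacks (1,5) (2,4) (1,1) (2,2)
  BB@(1,1): attacks (2,2) (3,3) (4,4) (5,5) (2,0) (0,2) (0,0) [ray(1,-1) blocked at (2,0)]
  BN@(1,4): attacks (3,5) (2,2) (3,3) (0,2)
  BK@(1,5): attacks (1,4) (2,5) (0,5) (2,4) (0,4)
  BB@(5,3): attacks (4,4) (3,5) (4,2) (3,1) (2,0) [ray(-1,-1) blocked at (2,0)]
B attacks (4,0): no

Answer: no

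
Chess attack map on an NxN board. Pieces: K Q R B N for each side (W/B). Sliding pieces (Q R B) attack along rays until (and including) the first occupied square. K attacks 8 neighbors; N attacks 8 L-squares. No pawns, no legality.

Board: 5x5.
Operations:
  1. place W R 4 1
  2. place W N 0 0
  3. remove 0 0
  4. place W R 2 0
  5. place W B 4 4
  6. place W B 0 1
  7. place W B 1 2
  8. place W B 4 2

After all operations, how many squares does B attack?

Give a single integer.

Op 1: place WR@(4,1)
Op 2: place WN@(0,0)
Op 3: remove (0,0)
Op 4: place WR@(2,0)
Op 5: place WB@(4,4)
Op 6: place WB@(0,1)
Op 7: place WB@(1,2)
Op 8: place WB@(4,2)
Per-piece attacks for B:
Union (0 distinct): (none)

Answer: 0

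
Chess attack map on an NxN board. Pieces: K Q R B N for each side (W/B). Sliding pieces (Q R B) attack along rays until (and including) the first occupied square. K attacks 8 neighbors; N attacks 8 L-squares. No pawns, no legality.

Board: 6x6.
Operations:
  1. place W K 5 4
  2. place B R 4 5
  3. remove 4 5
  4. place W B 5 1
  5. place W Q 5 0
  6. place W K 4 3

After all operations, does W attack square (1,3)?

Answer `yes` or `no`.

Op 1: place WK@(5,4)
Op 2: place BR@(4,5)
Op 3: remove (4,5)
Op 4: place WB@(5,1)
Op 5: place WQ@(5,0)
Op 6: place WK@(4,3)
Per-piece attacks for W:
  WK@(4,3): attacks (4,4) (4,2) (5,3) (3,3) (5,4) (5,2) (3,4) (3,2)
  WQ@(5,0): attacks (5,1) (4,0) (3,0) (2,0) (1,0) (0,0) (4,1) (3,2) (2,3) (1,4) (0,5) [ray(0,1) blocked at (5,1)]
  WB@(5,1): attacks (4,2) (3,3) (2,4) (1,5) (4,0)
  WK@(5,4): attacks (5,5) (5,3) (4,4) (4,5) (4,3)
W attacks (1,3): no

Answer: no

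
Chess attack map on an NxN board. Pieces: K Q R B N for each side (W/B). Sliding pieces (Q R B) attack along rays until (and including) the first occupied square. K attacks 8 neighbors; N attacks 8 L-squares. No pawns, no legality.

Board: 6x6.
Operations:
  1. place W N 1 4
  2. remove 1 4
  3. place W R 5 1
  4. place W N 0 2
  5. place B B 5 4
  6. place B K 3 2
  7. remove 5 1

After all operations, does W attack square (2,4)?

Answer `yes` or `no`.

Op 1: place WN@(1,4)
Op 2: remove (1,4)
Op 3: place WR@(5,1)
Op 4: place WN@(0,2)
Op 5: place BB@(5,4)
Op 6: place BK@(3,2)
Op 7: remove (5,1)
Per-piece attacks for W:
  WN@(0,2): attacks (1,4) (2,3) (1,0) (2,1)
W attacks (2,4): no

Answer: no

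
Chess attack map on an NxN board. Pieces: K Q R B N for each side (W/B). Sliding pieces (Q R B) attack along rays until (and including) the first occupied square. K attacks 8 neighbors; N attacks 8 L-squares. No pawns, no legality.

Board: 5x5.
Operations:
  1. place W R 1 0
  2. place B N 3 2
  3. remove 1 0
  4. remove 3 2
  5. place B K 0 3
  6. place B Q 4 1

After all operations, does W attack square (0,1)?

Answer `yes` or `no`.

Op 1: place WR@(1,0)
Op 2: place BN@(3,2)
Op 3: remove (1,0)
Op 4: remove (3,2)
Op 5: place BK@(0,3)
Op 6: place BQ@(4,1)
Per-piece attacks for W:
W attacks (0,1): no

Answer: no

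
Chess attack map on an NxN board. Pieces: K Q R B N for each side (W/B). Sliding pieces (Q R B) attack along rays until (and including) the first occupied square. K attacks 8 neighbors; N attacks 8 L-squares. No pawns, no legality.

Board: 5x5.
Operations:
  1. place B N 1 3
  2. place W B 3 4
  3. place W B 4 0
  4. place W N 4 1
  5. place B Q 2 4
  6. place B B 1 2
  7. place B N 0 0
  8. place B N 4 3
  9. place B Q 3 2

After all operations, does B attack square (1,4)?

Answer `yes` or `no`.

Answer: yes

Derivation:
Op 1: place BN@(1,3)
Op 2: place WB@(3,4)
Op 3: place WB@(4,0)
Op 4: place WN@(4,1)
Op 5: place BQ@(2,4)
Op 6: place BB@(1,2)
Op 7: place BN@(0,0)
Op 8: place BN@(4,3)
Op 9: place BQ@(3,2)
Per-piece attacks for B:
  BN@(0,0): attacks (1,2) (2,1)
  BB@(1,2): attacks (2,3) (3,4) (2,1) (3,0) (0,3) (0,1) [ray(1,1) blocked at (3,4)]
  BN@(1,3): attacks (3,4) (2,1) (3,2) (0,1)
  BQ@(2,4): attacks (2,3) (2,2) (2,1) (2,0) (3,4) (1,4) (0,4) (3,3) (4,2) (1,3) [ray(1,0) blocked at (3,4); ray(-1,-1) blocked at (1,3)]
  BQ@(3,2): attacks (3,3) (3,4) (3,1) (3,0) (4,2) (2,2) (1,2) (4,3) (4,1) (2,3) (1,4) (2,1) (1,0) [ray(0,1) blocked at (3,4); ray(-1,0) blocked at (1,2); ray(1,1) blocked at (4,3); ray(1,-1) blocked at (4,1)]
  BN@(4,3): attacks (2,4) (3,1) (2,2)
B attacks (1,4): yes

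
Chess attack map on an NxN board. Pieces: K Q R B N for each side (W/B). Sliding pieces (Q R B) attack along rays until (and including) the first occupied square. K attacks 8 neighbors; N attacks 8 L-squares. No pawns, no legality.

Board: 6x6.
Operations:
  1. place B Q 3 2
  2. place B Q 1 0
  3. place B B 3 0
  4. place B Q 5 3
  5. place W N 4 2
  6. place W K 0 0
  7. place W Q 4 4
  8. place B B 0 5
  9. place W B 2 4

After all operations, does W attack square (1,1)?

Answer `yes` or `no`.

Answer: yes

Derivation:
Op 1: place BQ@(3,2)
Op 2: place BQ@(1,0)
Op 3: place BB@(3,0)
Op 4: place BQ@(5,3)
Op 5: place WN@(4,2)
Op 6: place WK@(0,0)
Op 7: place WQ@(4,4)
Op 8: place BB@(0,5)
Op 9: place WB@(2,4)
Per-piece attacks for W:
  WK@(0,0): attacks (0,1) (1,0) (1,1)
  WB@(2,4): attacks (3,5) (3,3) (4,2) (1,5) (1,3) (0,2) [ray(1,-1) blocked at (4,2)]
  WN@(4,2): attacks (5,4) (3,4) (2,3) (5,0) (3,0) (2,1)
  WQ@(4,4): attacks (4,5) (4,3) (4,2) (5,4) (3,4) (2,4) (5,5) (5,3) (3,5) (3,3) (2,2) (1,1) (0,0) [ray(0,-1) blocked at (4,2); ray(-1,0) blocked at (2,4); ray(1,-1) blocked at (5,3); ray(-1,-1) blocked at (0,0)]
W attacks (1,1): yes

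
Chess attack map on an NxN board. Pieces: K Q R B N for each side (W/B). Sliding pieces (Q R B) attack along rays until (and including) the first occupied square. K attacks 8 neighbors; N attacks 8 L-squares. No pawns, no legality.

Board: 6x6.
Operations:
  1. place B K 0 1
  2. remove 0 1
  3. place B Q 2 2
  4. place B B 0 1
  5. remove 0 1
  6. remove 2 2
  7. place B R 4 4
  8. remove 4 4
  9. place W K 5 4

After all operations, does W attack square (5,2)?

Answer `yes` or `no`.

Op 1: place BK@(0,1)
Op 2: remove (0,1)
Op 3: place BQ@(2,2)
Op 4: place BB@(0,1)
Op 5: remove (0,1)
Op 6: remove (2,2)
Op 7: place BR@(4,4)
Op 8: remove (4,4)
Op 9: place WK@(5,4)
Per-piece attacks for W:
  WK@(5,4): attacks (5,5) (5,3) (4,4) (4,5) (4,3)
W attacks (5,2): no

Answer: no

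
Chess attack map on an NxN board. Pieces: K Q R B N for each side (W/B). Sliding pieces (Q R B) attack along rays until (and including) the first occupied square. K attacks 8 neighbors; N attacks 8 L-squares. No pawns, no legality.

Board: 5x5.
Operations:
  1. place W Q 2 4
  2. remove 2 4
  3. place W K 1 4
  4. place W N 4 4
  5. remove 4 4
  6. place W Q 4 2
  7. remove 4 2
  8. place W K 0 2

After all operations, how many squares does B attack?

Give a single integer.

Op 1: place WQ@(2,4)
Op 2: remove (2,4)
Op 3: place WK@(1,4)
Op 4: place WN@(4,4)
Op 5: remove (4,4)
Op 6: place WQ@(4,2)
Op 7: remove (4,2)
Op 8: place WK@(0,2)
Per-piece attacks for B:
Union (0 distinct): (none)

Answer: 0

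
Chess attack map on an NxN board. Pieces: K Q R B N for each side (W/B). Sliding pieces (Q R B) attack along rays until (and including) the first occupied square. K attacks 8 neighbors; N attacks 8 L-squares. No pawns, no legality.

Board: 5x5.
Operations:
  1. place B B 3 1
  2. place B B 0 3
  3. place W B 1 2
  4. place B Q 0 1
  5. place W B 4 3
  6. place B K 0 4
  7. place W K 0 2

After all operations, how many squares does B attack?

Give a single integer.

Answer: 15

Derivation:
Op 1: place BB@(3,1)
Op 2: place BB@(0,3)
Op 3: place WB@(1,2)
Op 4: place BQ@(0,1)
Op 5: place WB@(4,3)
Op 6: place BK@(0,4)
Op 7: place WK@(0,2)
Per-piece attacks for B:
  BQ@(0,1): attacks (0,2) (0,0) (1,1) (2,1) (3,1) (1,2) (1,0) [ray(0,1) blocked at (0,2); ray(1,0) blocked at (3,1); ray(1,1) blocked at (1,2)]
  BB@(0,3): attacks (1,4) (1,2) [ray(1,-1) blocked at (1,2)]
  BK@(0,4): attacks (0,3) (1,4) (1,3)
  BB@(3,1): attacks (4,2) (4,0) (2,2) (1,3) (0,4) (2,0) [ray(-1,1) blocked at (0,4)]
Union (15 distinct): (0,0) (0,2) (0,3) (0,4) (1,0) (1,1) (1,2) (1,3) (1,4) (2,0) (2,1) (2,2) (3,1) (4,0) (4,2)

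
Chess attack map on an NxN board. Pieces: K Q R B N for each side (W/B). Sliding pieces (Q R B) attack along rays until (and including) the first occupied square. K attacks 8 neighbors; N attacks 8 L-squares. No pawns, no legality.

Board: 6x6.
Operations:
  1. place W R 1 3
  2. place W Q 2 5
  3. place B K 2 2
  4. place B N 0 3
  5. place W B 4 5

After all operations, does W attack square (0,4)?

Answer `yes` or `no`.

Answer: no

Derivation:
Op 1: place WR@(1,3)
Op 2: place WQ@(2,5)
Op 3: place BK@(2,2)
Op 4: place BN@(0,3)
Op 5: place WB@(4,5)
Per-piece attacks for W:
  WR@(1,3): attacks (1,4) (1,5) (1,2) (1,1) (1,0) (2,3) (3,3) (4,3) (5,3) (0,3) [ray(-1,0) blocked at (0,3)]
  WQ@(2,5): attacks (2,4) (2,3) (2,2) (3,5) (4,5) (1,5) (0,5) (3,4) (4,3) (5,2) (1,4) (0,3) [ray(0,-1) blocked at (2,2); ray(1,0) blocked at (4,5); ray(-1,-1) blocked at (0,3)]
  WB@(4,5): attacks (5,4) (3,4) (2,3) (1,2) (0,1)
W attacks (0,4): no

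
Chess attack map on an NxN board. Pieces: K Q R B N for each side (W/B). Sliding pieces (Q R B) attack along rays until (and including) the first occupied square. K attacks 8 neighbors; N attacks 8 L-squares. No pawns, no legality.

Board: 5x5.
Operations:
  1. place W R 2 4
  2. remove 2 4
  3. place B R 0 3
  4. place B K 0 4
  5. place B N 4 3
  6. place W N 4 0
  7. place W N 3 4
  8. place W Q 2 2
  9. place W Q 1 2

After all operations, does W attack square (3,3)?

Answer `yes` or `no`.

Op 1: place WR@(2,4)
Op 2: remove (2,4)
Op 3: place BR@(0,3)
Op 4: place BK@(0,4)
Op 5: place BN@(4,3)
Op 6: place WN@(4,0)
Op 7: place WN@(3,4)
Op 8: place WQ@(2,2)
Op 9: place WQ@(1,2)
Per-piece attacks for W:
  WQ@(1,2): attacks (1,3) (1,4) (1,1) (1,0) (2,2) (0,2) (2,3) (3,4) (2,1) (3,0) (0,3) (0,1) [ray(1,0) blocked at (2,2); ray(1,1) blocked at (3,4); ray(-1,1) blocked at (0,3)]
  WQ@(2,2): attacks (2,3) (2,4) (2,1) (2,0) (3,2) (4,2) (1,2) (3,3) (4,4) (3,1) (4,0) (1,3) (0,4) (1,1) (0,0) [ray(-1,0) blocked at (1,2); ray(1,-1) blocked at (4,0); ray(-1,1) blocked at (0,4)]
  WN@(3,4): attacks (4,2) (2,2) (1,3)
  WN@(4,0): attacks (3,2) (2,1)
W attacks (3,3): yes

Answer: yes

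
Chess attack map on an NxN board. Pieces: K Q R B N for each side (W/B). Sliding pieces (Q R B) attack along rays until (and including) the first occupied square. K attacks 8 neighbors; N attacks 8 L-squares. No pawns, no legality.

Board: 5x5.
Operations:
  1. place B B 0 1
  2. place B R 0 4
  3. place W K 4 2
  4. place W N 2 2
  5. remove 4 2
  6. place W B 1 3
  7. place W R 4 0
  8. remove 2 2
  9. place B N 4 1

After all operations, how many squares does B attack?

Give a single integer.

Op 1: place BB@(0,1)
Op 2: place BR@(0,4)
Op 3: place WK@(4,2)
Op 4: place WN@(2,2)
Op 5: remove (4,2)
Op 6: place WB@(1,3)
Op 7: place WR@(4,0)
Op 8: remove (2,2)
Op 9: place BN@(4,1)
Per-piece attacks for B:
  BB@(0,1): attacks (1,2) (2,3) (3,4) (1,0)
  BR@(0,4): attacks (0,3) (0,2) (0,1) (1,4) (2,4) (3,4) (4,4) [ray(0,-1) blocked at (0,1)]
  BN@(4,1): attacks (3,3) (2,2) (2,0)
Union (13 distinct): (0,1) (0,2) (0,3) (1,0) (1,2) (1,4) (2,0) (2,2) (2,3) (2,4) (3,3) (3,4) (4,4)

Answer: 13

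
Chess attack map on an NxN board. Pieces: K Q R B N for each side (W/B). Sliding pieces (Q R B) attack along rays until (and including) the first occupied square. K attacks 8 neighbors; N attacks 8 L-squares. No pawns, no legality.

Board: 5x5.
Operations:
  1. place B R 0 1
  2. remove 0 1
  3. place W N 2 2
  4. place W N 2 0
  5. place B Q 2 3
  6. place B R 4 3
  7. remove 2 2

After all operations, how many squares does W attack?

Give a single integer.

Op 1: place BR@(0,1)
Op 2: remove (0,1)
Op 3: place WN@(2,2)
Op 4: place WN@(2,0)
Op 5: place BQ@(2,3)
Op 6: place BR@(4,3)
Op 7: remove (2,2)
Per-piece attacks for W:
  WN@(2,0): attacks (3,2) (4,1) (1,2) (0,1)
Union (4 distinct): (0,1) (1,2) (3,2) (4,1)

Answer: 4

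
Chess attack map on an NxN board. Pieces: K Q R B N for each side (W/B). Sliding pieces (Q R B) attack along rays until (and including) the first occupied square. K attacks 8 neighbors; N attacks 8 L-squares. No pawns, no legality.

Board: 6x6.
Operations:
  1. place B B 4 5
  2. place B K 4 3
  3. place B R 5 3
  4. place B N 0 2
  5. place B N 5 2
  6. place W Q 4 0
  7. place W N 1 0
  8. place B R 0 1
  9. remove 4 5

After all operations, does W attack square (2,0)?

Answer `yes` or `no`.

Answer: yes

Derivation:
Op 1: place BB@(4,5)
Op 2: place BK@(4,3)
Op 3: place BR@(5,3)
Op 4: place BN@(0,2)
Op 5: place BN@(5,2)
Op 6: place WQ@(4,0)
Op 7: place WN@(1,0)
Op 8: place BR@(0,1)
Op 9: remove (4,5)
Per-piece attacks for W:
  WN@(1,0): attacks (2,2) (3,1) (0,2)
  WQ@(4,0): attacks (4,1) (4,2) (4,3) (5,0) (3,0) (2,0) (1,0) (5,1) (3,1) (2,2) (1,3) (0,4) [ray(0,1) blocked at (4,3); ray(-1,0) blocked at (1,0)]
W attacks (2,0): yes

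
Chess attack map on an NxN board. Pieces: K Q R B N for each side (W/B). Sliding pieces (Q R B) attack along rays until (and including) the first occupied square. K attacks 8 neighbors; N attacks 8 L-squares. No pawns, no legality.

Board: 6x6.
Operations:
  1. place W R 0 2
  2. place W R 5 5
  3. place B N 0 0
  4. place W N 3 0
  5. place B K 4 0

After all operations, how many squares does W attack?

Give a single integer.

Op 1: place WR@(0,2)
Op 2: place WR@(5,5)
Op 3: place BN@(0,0)
Op 4: place WN@(3,0)
Op 5: place BK@(4,0)
Per-piece attacks for W:
  WR@(0,2): attacks (0,3) (0,4) (0,5) (0,1) (0,0) (1,2) (2,2) (3,2) (4,2) (5,2) [ray(0,-1) blocked at (0,0)]
  WN@(3,0): attacks (4,2) (5,1) (2,2) (1,1)
  WR@(5,5): attacks (5,4) (5,3) (5,2) (5,1) (5,0) (4,5) (3,5) (2,5) (1,5) (0,5)
Union (19 distinct): (0,0) (0,1) (0,3) (0,4) (0,5) (1,1) (1,2) (1,5) (2,2) (2,5) (3,2) (3,5) (4,2) (4,5) (5,0) (5,1) (5,2) (5,3) (5,4)

Answer: 19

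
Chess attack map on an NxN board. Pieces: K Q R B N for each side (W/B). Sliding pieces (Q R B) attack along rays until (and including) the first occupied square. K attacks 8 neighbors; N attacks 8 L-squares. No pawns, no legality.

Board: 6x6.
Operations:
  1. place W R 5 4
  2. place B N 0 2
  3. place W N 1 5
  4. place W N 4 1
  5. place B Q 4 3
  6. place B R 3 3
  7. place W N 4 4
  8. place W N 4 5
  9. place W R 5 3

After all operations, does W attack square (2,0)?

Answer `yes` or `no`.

Op 1: place WR@(5,4)
Op 2: place BN@(0,2)
Op 3: place WN@(1,5)
Op 4: place WN@(4,1)
Op 5: place BQ@(4,3)
Op 6: place BR@(3,3)
Op 7: place WN@(4,4)
Op 8: place WN@(4,5)
Op 9: place WR@(5,3)
Per-piece attacks for W:
  WN@(1,5): attacks (2,3) (3,4) (0,3)
  WN@(4,1): attacks (5,3) (3,3) (2,2) (2,0)
  WN@(4,4): attacks (2,5) (5,2) (3,2) (2,3)
  WN@(4,5): attacks (5,3) (3,3) (2,4)
  WR@(5,3): attacks (5,4) (5,2) (5,1) (5,0) (4,3) [ray(0,1) blocked at (5,4); ray(-1,0) blocked at (4,3)]
  WR@(5,4): attacks (5,5) (5,3) (4,4) [ray(0,-1) blocked at (5,3); ray(-1,0) blocked at (4,4)]
W attacks (2,0): yes

Answer: yes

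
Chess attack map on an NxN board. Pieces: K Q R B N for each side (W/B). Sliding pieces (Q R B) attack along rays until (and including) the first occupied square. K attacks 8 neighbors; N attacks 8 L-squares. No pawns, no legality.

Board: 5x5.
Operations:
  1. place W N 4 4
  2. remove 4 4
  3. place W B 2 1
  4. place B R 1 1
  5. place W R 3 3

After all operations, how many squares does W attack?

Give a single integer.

Answer: 10

Derivation:
Op 1: place WN@(4,4)
Op 2: remove (4,4)
Op 3: place WB@(2,1)
Op 4: place BR@(1,1)
Op 5: place WR@(3,3)
Per-piece attacks for W:
  WB@(2,1): attacks (3,2) (4,3) (3,0) (1,2) (0,3) (1,0)
  WR@(3,3): attacks (3,4) (3,2) (3,1) (3,0) (4,3) (2,3) (1,3) (0,3)
Union (10 distinct): (0,3) (1,0) (1,2) (1,3) (2,3) (3,0) (3,1) (3,2) (3,4) (4,3)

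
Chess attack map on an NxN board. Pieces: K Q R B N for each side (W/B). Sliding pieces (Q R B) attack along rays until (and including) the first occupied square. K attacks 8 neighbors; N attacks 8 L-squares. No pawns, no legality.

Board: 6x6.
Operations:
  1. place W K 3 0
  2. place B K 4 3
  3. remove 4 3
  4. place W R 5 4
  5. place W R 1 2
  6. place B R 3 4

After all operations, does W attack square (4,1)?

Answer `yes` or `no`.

Op 1: place WK@(3,0)
Op 2: place BK@(4,3)
Op 3: remove (4,3)
Op 4: place WR@(5,4)
Op 5: place WR@(1,2)
Op 6: place BR@(3,4)
Per-piece attacks for W:
  WR@(1,2): attacks (1,3) (1,4) (1,5) (1,1) (1,0) (2,2) (3,2) (4,2) (5,2) (0,2)
  WK@(3,0): attacks (3,1) (4,0) (2,0) (4,1) (2,1)
  WR@(5,4): attacks (5,5) (5,3) (5,2) (5,1) (5,0) (4,4) (3,4) [ray(-1,0) blocked at (3,4)]
W attacks (4,1): yes

Answer: yes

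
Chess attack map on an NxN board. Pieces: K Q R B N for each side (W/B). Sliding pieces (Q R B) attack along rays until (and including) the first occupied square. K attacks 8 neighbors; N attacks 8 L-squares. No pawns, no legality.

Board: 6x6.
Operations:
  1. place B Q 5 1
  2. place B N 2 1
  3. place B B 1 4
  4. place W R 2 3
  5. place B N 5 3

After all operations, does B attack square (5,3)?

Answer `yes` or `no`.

Answer: yes

Derivation:
Op 1: place BQ@(5,1)
Op 2: place BN@(2,1)
Op 3: place BB@(1,4)
Op 4: place WR@(2,3)
Op 5: place BN@(5,3)
Per-piece attacks for B:
  BB@(1,4): attacks (2,5) (2,3) (0,5) (0,3) [ray(1,-1) blocked at (2,3)]
  BN@(2,1): attacks (3,3) (4,2) (1,3) (0,2) (4,0) (0,0)
  BQ@(5,1): attacks (5,2) (5,3) (5,0) (4,1) (3,1) (2,1) (4,2) (3,3) (2,4) (1,5) (4,0) [ray(0,1) blocked at (5,3); ray(-1,0) blocked at (2,1)]
  BN@(5,3): attacks (4,5) (3,4) (4,1) (3,2)
B attacks (5,3): yes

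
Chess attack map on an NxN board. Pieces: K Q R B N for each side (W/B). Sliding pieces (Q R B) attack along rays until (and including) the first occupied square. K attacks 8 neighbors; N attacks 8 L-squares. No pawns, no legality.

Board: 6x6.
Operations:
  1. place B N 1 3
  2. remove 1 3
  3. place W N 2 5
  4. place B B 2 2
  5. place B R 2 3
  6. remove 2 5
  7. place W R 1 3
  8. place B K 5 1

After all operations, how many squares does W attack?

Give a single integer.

Op 1: place BN@(1,3)
Op 2: remove (1,3)
Op 3: place WN@(2,5)
Op 4: place BB@(2,2)
Op 5: place BR@(2,3)
Op 6: remove (2,5)
Op 7: place WR@(1,3)
Op 8: place BK@(5,1)
Per-piece attacks for W:
  WR@(1,3): attacks (1,4) (1,5) (1,2) (1,1) (1,0) (2,3) (0,3) [ray(1,0) blocked at (2,3)]
Union (7 distinct): (0,3) (1,0) (1,1) (1,2) (1,4) (1,5) (2,3)

Answer: 7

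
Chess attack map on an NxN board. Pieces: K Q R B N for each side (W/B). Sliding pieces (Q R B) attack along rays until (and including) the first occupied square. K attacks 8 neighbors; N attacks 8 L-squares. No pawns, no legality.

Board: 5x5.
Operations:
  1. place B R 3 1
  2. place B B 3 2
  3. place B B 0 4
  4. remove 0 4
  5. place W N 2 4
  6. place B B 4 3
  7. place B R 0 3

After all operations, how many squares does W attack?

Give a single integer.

Op 1: place BR@(3,1)
Op 2: place BB@(3,2)
Op 3: place BB@(0,4)
Op 4: remove (0,4)
Op 5: place WN@(2,4)
Op 6: place BB@(4,3)
Op 7: place BR@(0,3)
Per-piece attacks for W:
  WN@(2,4): attacks (3,2) (4,3) (1,2) (0,3)
Union (4 distinct): (0,3) (1,2) (3,2) (4,3)

Answer: 4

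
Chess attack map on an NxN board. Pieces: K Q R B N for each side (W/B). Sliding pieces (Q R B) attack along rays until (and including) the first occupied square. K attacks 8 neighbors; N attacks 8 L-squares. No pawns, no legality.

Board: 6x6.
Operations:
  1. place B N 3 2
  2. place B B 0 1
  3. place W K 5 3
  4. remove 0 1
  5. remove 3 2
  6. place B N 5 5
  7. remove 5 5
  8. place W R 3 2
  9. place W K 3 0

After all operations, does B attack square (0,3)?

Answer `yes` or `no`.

Op 1: place BN@(3,2)
Op 2: place BB@(0,1)
Op 3: place WK@(5,3)
Op 4: remove (0,1)
Op 5: remove (3,2)
Op 6: place BN@(5,5)
Op 7: remove (5,5)
Op 8: place WR@(3,2)
Op 9: place WK@(3,0)
Per-piece attacks for B:
B attacks (0,3): no

Answer: no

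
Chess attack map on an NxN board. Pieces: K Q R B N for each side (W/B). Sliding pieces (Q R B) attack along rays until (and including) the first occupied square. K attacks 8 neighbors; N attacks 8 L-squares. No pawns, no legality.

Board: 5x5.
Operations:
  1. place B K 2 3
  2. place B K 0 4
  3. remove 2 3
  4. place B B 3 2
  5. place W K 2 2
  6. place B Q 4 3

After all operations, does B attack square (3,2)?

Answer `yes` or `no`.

Op 1: place BK@(2,3)
Op 2: place BK@(0,4)
Op 3: remove (2,3)
Op 4: place BB@(3,2)
Op 5: place WK@(2,2)
Op 6: place BQ@(4,3)
Per-piece attacks for B:
  BK@(0,4): attacks (0,3) (1,4) (1,3)
  BB@(3,2): attacks (4,3) (4,1) (2,3) (1,4) (2,1) (1,0) [ray(1,1) blocked at (4,3)]
  BQ@(4,3): attacks (4,4) (4,2) (4,1) (4,0) (3,3) (2,3) (1,3) (0,3) (3,4) (3,2) [ray(-1,-1) blocked at (3,2)]
B attacks (3,2): yes

Answer: yes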